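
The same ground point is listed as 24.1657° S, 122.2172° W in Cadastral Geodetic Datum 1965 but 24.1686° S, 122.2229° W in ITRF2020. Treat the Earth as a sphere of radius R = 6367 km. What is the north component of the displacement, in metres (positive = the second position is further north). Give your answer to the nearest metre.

ΔN = -322 m

Δφ = -24.1686° − -24.1657° = -0.0029°; Δλ = -122.2229° − -122.2172° = -0.0057°.
1° along a meridian = πR/180 = 111125 m.
ΔN = Δφ × 111125 = -322.3 m; ΔE = Δλ × 111125 × cos(-24.1657°) = -0.0057 × 111125 × 0.912365 = -577.9 m.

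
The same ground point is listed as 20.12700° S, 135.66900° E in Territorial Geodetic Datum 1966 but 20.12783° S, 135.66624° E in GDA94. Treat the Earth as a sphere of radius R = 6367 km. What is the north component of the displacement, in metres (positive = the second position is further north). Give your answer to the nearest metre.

Δφ = -20.12783° − -20.12700° = -0.00083°; Δλ = 135.66624° − 135.66900° = -0.00276°.
1° along a meridian = πR/180 = 111125 m.
ΔN = Δφ × 111125 = -92.2 m; ΔE = Δλ × 111125 × cos(-20.12700°) = -0.00276 × 111125 × 0.938932 = -288.0 m.

ΔN = -92 m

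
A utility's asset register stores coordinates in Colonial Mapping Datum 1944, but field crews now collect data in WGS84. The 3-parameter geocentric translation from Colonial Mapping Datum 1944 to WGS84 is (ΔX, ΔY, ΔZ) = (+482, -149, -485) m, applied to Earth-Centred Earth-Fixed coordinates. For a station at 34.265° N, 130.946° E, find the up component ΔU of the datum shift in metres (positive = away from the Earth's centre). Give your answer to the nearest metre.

ΔU = -627 m

The local up (radial) axis is (cos φ cos λ, cos φ sin λ, sin φ), giving ΔU = -261.055 − 93.011 − 273.065 = -627.13 m.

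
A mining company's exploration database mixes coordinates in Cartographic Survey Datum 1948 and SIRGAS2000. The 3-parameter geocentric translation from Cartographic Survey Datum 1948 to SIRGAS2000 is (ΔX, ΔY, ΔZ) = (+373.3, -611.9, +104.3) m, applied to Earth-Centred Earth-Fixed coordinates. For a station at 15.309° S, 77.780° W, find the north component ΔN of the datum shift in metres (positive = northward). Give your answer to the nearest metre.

ΔN = 279 m

The local north axis is (−sin φ cos λ, −sin φ sin λ, cos φ), giving ΔN = 20.862 + 157.896 + 100.599 = 279.36 m.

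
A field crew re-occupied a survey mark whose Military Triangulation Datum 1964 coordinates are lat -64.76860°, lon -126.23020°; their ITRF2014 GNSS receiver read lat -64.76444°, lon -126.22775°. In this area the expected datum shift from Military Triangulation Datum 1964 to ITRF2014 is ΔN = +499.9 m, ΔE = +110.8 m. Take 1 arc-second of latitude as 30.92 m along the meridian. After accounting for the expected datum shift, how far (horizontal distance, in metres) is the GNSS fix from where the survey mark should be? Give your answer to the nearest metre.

Observed coordinate differences: Δφ = +0.00416°, Δλ = +0.00245°.
Converting to metres (1° lat = 111312 m, cos φ = 0.426275): observed ΔN = 463.1 m, observed ΔE = 116.3 m.
Subtracting the expected shift leaves a residual of 463.1 − (499.9) = -36.8 m north and 116.3 − (110.8) = 5.5 m east.
Residual distance = √((-36.8)² + 5.5²) = 37.2 m.

37 m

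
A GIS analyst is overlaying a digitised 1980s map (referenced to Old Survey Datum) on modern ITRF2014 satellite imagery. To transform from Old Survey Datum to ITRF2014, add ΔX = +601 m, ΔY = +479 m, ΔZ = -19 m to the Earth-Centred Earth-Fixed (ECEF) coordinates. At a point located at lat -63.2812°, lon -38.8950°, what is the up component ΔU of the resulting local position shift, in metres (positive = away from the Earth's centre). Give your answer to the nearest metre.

The local up (radial) axis is (cos φ cos λ, cos φ sin λ, sin φ), giving ΔU = 210.309 − 135.226 + 16.971 = 92.05 m.

ΔU = 92 m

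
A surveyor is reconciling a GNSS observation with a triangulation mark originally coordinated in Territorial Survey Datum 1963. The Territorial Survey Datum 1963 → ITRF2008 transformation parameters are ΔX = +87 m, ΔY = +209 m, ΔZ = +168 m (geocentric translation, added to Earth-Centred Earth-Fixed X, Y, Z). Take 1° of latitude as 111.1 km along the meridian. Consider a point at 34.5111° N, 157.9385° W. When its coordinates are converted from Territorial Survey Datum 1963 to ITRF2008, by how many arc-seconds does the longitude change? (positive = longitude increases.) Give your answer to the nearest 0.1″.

Δλ = -6.3″

sin φ = 0.566566, cos φ = 0.824016, sin λ = -0.375602, cos λ = -0.926781.
East component: ΔE = −sin λ·ΔX + cos λ·ΔY = −(-0.375602)(87) + (-0.926781)(209) = -161.02 m.
1° of latitude spans 111100 m; at latitude φ, 1° of longitude spans that × cos φ = 91548.2 m, so Δλ = -161.02 / 91548.2 × 3600 = -6.332″.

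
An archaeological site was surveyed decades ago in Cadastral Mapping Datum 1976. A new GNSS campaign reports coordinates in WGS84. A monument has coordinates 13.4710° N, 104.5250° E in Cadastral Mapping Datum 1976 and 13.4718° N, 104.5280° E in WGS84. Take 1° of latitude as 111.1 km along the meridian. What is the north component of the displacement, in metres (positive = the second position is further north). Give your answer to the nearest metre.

Δφ = 13.4718° − 13.4710° = +0.0008°; Δλ = 104.5280° − 104.5250° = +0.0030°.
ΔN = Δφ × 111100 = 88.9 m; ΔE = Δλ × 111100 × cos(13.4710°) = +0.0030 × 111100 × 0.972488 = 324.1 m.

ΔN = 89 m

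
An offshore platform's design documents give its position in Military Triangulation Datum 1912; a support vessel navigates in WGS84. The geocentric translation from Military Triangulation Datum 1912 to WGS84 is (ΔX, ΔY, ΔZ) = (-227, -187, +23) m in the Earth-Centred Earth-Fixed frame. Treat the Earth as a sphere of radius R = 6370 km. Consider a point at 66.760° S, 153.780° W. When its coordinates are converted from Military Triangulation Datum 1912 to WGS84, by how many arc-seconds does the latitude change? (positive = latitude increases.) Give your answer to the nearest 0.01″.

sin φ = -0.918860, cos φ = 0.394583, sin λ = -0.441819, cos λ = -0.897104.
North component: ΔN = −sin φ cos λ·ΔX − sin φ sin λ·ΔY + cos φ·ΔZ = −(-0.918860)(-0.897104)(-227) − (-0.918860)(-0.441819)(-187) + (0.394583)(23) = 272.11 m.
1° of latitude spans πR/180 = 111177 m, so Δφ = 272.11 / 111177 × 3600 = 8.811″.

Δφ = 8.81″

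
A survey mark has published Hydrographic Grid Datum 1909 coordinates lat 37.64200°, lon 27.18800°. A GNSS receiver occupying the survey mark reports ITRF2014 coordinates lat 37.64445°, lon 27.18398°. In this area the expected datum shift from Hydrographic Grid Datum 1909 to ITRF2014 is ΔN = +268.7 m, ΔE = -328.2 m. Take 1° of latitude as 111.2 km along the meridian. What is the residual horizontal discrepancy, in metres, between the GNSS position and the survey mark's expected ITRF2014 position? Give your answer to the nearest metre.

Observed coordinate differences: Δφ = +0.00245°, Δλ = -0.00402°.
Converting to metres (1° lat = 111200 m, cos φ = 0.791842): observed ΔN = 272.4 m, observed ΔE = -354.0 m.
Subtracting the expected shift leaves a residual of 272.4 − (268.7) = 3.7 m north and -354.0 − (-328.2) = -25.8 m east.
Residual distance = √(3.7² + (-25.8)²) = 26.0 m.

26 m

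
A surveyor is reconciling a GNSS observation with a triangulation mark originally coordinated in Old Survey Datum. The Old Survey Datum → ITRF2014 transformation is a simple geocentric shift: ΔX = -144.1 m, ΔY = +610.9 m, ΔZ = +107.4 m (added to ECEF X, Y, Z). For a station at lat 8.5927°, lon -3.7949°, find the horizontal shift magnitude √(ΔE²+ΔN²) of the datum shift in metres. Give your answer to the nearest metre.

The local east axis at (φ, λ) is (−sin λ, cos λ, 0), so ΔE = −sin(-3.7949°)·(-144.1) + cos(-3.7949°)·610.9 = 600.02 m.
The local north axis is (−sin φ cos λ, −sin φ sin λ, cos φ), giving ΔN = 21.483 + 6.041 + 106.194 = 133.72 m.
Horizontal magnitude = √(ΔE² + ΔN²) = √(600.02² + 133.72²) = 614.74 m.

615 m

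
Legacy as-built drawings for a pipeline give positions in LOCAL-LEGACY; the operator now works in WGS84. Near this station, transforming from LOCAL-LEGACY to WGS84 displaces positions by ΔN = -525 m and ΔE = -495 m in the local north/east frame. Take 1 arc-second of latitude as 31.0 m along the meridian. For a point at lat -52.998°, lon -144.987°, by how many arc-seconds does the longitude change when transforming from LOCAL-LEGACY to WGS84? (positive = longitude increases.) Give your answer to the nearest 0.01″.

Δλ = -26.53″

At latitude -52.998°, cos φ = 0.601843.
1″ of longitude at this latitude = 31.00 × cos φ = 18.6571 m, so Δλ = -495.0 / 18.6571 = -26.531″.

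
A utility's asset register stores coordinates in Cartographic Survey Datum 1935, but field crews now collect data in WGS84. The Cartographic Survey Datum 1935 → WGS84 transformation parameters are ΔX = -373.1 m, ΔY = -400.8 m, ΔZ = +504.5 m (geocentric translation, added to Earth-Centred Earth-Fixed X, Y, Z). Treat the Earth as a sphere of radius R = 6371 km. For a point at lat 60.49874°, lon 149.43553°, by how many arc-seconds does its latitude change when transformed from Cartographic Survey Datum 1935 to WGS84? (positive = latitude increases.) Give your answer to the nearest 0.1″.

sin φ = 0.870345, cos φ = 0.492443, sin λ = 0.508508, cos λ = -0.861058.
North component: ΔN = −sin φ cos λ·ΔX − sin φ sin λ·ΔY + cos φ·ΔZ = −(0.870345)(-0.861058)(-373.1) − (0.870345)(0.508508)(-400.8) + (0.492443)(504.5) = 146.21 m.
1° of latitude spans πR/180 = 111195 m, so Δφ = 146.21 / 111195 × 3600 = 4.734″.

Δφ = 4.7″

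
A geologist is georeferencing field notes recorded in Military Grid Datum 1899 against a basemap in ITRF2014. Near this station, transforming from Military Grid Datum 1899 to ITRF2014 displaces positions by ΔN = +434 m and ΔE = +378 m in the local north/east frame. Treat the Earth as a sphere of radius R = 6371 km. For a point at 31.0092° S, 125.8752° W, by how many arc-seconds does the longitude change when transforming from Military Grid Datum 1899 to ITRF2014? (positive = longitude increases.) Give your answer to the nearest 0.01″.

Δλ = 14.28″

At latitude -31.0092°, cos φ = 0.857085.
One radian of longitude at latitude φ spans R cos φ, so Δλ = ΔE / (R cos φ) = 378.0 / (6371000 × 0.857085) = 6.9225e-05 rad = 14.279″.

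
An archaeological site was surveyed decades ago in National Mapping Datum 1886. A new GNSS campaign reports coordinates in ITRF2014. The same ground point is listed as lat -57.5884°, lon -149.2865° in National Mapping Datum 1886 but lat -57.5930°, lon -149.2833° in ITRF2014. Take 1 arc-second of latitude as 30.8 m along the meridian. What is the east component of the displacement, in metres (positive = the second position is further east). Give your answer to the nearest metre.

ΔE = 190 m

Δφ = -57.5930° − -57.5884° = -0.0046°; Δλ = -149.2833° − -149.2865° = +0.0032°.
1° of latitude = 3600 × 30.80 = 110880 m.
ΔN = Δφ × 110880 = -510.0 m; ΔE = Δλ × 110880 × cos(-57.5884°) = +0.0032 × 110880 × 0.535998 = 190.2 m.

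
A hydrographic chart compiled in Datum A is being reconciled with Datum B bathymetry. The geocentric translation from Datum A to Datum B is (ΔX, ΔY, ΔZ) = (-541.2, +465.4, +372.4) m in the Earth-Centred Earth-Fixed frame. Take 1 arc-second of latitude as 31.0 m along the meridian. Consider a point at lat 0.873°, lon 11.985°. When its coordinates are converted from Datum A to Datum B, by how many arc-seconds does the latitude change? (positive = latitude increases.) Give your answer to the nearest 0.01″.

sin φ = 0.015236, cos φ = 0.999884, sin λ = 0.207656, cos λ = 0.978202.
North component: ΔN = −sin φ cos λ·ΔX − sin φ sin λ·ΔY + cos φ·ΔZ = −(0.015236)(0.978202)(-541.2) − (0.015236)(0.207656)(465.4) + (0.999884)(372.4) = 378.95 m.
1° of latitude spans 3600 × 31.00 = 111600 m, so Δφ = 378.95 / 111600 × 3600 = 12.224″.

Δφ = 12.22″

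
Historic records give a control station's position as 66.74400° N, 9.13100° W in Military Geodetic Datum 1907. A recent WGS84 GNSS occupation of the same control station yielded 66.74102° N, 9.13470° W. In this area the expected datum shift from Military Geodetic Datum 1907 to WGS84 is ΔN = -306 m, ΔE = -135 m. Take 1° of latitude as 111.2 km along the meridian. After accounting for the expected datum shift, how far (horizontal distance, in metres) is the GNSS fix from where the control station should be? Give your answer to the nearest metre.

Observed coordinate differences: Δφ = -0.00298°, Δλ = -0.00370°.
Converting to metres (1° lat = 111200 m, cos φ = 0.394840): observed ΔN = -331.4 m, observed ΔE = -162.5 m.
Subtracting the expected shift leaves a residual of -331.4 − (-306) = -25.4 m north and -162.5 − (-135) = -27.5 m east.
Residual distance = √((-25.4)² + (-27.5)²) = 37.4 m.

37 m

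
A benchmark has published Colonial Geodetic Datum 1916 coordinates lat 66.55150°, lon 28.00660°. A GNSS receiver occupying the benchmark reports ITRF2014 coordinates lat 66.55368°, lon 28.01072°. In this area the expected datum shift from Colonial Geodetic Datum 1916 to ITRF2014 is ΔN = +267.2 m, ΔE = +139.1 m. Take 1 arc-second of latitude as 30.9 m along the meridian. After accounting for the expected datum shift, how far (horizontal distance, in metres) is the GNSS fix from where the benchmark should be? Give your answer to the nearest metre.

50 m

Observed coordinate differences: Δφ = +0.00218°, Δλ = +0.00412°.
Converting to metres (1° lat = 111240 m, cos φ = 0.397925): observed ΔN = 242.5 m, observed ΔE = 182.4 m.
Subtracting the expected shift leaves a residual of 242.5 − (267.2) = -24.7 m north and 182.4 − (139.1) = 43.3 m east.
Residual distance = √((-24.7)² + 43.3²) = 49.8 m.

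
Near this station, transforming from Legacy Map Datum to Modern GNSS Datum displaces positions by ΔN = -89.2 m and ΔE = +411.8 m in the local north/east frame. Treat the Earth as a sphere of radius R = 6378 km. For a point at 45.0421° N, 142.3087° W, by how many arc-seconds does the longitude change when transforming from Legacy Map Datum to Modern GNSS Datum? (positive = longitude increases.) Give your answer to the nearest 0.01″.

At latitude 45.0421°, cos φ = 0.706587.
One radian of longitude at latitude φ spans R cos φ, so Δλ = ΔE / (R cos φ) = 411.8 / (6378000 × 0.706587) = 9.1377e-05 rad = 18.848″.

Δλ = 18.85″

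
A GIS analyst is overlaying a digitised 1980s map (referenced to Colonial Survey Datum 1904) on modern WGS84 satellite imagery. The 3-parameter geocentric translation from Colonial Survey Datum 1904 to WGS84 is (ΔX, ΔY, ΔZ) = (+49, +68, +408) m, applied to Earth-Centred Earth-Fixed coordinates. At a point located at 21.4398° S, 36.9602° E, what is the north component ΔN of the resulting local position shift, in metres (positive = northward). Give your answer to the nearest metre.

ΔN = 409 m

The local north axis is (−sin φ cos λ, −sin φ sin λ, cos φ), giving ΔN = 14.312 + 14.945 + 379.767 = 409.02 m.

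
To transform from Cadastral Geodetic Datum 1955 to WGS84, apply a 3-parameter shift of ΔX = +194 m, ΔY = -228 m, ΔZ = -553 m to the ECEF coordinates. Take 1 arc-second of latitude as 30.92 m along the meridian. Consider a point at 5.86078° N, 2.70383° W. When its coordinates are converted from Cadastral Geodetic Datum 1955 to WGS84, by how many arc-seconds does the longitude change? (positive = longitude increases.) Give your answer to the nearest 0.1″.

Δλ = -7.1″

sin φ = 0.102112, cos φ = 0.994773, sin λ = -0.047173, cos λ = 0.998887.
East component: ΔE = −sin λ·ΔX + cos λ·ΔY = −(-0.047173)(194) + (0.998887)(-228) = -218.59 m.
1° of latitude spans 3600 × 30.92 = 111312 m; at latitude φ, 1° of longitude spans that × cos φ = 110730.2 m, so Δλ = -218.59 / 110730.2 × 3600 = -7.107″.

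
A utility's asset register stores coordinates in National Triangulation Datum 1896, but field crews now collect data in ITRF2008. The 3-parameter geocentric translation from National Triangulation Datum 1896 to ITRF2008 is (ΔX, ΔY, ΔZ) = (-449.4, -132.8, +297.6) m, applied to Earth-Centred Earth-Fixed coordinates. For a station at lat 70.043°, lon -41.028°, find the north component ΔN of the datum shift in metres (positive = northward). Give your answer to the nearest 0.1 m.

ΔN = 338.3 m

At φ = 70.043°, λ = -41.028°: sin φ = 0.939949, cos φ = 0.341315, sin λ = -0.656428, cos λ = 0.754389.
ΔN = −sin φ cos λ·ΔX − sin φ sin λ·ΔY + cos φ·ΔZ = −(0.939949)(0.754389)(-449.4) − (0.939949)(-0.656428)(-132.8) + (0.341315)(297.6) = 338.30 m.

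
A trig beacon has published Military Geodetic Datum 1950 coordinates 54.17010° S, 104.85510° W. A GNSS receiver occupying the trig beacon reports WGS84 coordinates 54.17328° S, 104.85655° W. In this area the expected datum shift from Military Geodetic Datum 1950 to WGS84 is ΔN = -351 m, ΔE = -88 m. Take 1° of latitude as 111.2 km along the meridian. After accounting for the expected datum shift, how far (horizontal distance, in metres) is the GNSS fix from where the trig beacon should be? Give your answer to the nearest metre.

7 m

Observed coordinate differences: Δφ = -0.00318°, Δλ = -0.00145°.
Converting to metres (1° lat = 111200 m, cos φ = 0.585381): observed ΔN = -353.6 m, observed ΔE = -94.4 m.
Subtracting the expected shift leaves a residual of -353.6 − (-351) = -2.6 m north and -94.4 − (-88) = -6.4 m east.
Residual distance = √((-2.6)² + (-6.4)²) = 6.9 m.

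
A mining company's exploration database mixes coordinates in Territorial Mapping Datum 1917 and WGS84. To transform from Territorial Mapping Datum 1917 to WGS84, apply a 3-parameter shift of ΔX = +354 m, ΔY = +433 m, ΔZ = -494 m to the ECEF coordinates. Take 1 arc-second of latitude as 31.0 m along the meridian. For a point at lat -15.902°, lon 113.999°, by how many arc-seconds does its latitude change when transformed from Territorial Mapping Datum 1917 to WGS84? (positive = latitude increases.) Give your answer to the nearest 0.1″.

Δφ = -13.1″

sin φ = -0.273993, cos φ = 0.961732, sin λ = 0.913553, cos λ = -0.406721.
North component: ΔN = −sin φ cos λ·ΔX − sin φ sin λ·ΔY + cos φ·ΔZ = −(-0.273993)(-0.406721)(354) − (-0.273993)(0.913553)(433) + (0.961732)(-494) = -406.16 m.
1° of latitude spans 3600 × 31.00 = 111600 m, so Δφ = -406.16 / 111600 × 3600 = -13.102″.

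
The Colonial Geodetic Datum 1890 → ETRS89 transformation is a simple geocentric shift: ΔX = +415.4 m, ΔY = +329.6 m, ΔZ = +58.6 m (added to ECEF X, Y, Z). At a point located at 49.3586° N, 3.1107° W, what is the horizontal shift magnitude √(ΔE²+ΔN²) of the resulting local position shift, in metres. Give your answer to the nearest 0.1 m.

439.1 m

At φ = 49.3586°, λ = -3.1107°: sin φ = 0.758801, cos φ = 0.651323, sin λ = -0.054265, cos λ = 0.998527.
ΔE = −sin λ·ΔX + cos λ·ΔY = −(-0.054265)·(415.4) + (0.998527)·(329.6) = 351.66 m.
ΔN = −sin φ cos λ·ΔX − sin φ sin λ·ΔY + cos φ·ΔZ = −(0.758801)(0.998527)(415.4) − (0.758801)(-0.054265)(329.6) + (0.651323)(58.6) = -263.00 m.
Horizontal magnitude = √(ΔE² + ΔN²) = √(351.66² + (-263.00)²) = 439.13 m.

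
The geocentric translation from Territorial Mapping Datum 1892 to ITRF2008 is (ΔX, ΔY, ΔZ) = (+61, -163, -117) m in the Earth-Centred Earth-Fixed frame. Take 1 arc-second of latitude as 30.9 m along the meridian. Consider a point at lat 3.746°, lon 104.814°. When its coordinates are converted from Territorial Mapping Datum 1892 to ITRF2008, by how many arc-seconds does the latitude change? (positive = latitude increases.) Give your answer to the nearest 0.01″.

sin φ = 0.065333, cos φ = 0.997863, sin λ = 0.966761, cos λ = -0.255682.
North component: ΔN = −sin φ cos λ·ΔX − sin φ sin λ·ΔY + cos φ·ΔZ = −(0.065333)(-0.255682)(61) − (0.065333)(0.966761)(-163) + (0.997863)(-117) = -105.44 m.
1° of latitude spans 3600 × 30.90 = 111240 m, so Δφ = -105.44 / 111240 × 3600 = -3.412″.

Δφ = -3.41″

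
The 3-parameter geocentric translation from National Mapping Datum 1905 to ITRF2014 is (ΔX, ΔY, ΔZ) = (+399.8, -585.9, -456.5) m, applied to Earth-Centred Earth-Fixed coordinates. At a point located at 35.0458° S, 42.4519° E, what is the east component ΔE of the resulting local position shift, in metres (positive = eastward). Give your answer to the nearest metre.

The local east axis at (φ, λ) is (−sin λ, cos λ, 0), so ΔE = −sin(42.4519°)·399.8 + cos(42.4519°)·(-585.9) = -702.16 m.

ΔE = -702 m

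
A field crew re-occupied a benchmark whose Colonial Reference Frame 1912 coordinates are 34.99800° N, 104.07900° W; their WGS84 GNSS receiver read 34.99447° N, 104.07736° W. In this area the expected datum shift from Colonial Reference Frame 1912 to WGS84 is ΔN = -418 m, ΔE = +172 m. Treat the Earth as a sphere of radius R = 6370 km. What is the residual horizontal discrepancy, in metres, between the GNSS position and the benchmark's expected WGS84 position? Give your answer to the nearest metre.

Observed coordinate differences: Δφ = -0.00353°, Δλ = +0.00164°.
Converting to metres (1° lat = 111177 m, cos φ = 0.819172): observed ΔN = -392.5 m, observed ΔE = 149.4 m.
Subtracting the expected shift leaves a residual of -392.5 − (-418) = 25.5 m north and 149.4 − (172) = -22.6 m east.
Residual distance = √(25.5² + (-22.6)²) = 34.1 m.

34 m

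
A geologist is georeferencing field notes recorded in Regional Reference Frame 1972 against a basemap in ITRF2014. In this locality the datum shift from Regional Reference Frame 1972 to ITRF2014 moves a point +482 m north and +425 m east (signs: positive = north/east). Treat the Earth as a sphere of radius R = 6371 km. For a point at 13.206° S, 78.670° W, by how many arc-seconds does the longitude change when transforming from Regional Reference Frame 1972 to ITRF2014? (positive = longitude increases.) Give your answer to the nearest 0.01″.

At latitude -13.206°, cos φ = 0.973555.
One radian of longitude at latitude φ spans R cos φ, so Δλ = ΔE / (R cos φ) = 425.0 / (6371000 × 0.973555) = 6.8521e-05 rad = 14.133″.

Δλ = 14.13″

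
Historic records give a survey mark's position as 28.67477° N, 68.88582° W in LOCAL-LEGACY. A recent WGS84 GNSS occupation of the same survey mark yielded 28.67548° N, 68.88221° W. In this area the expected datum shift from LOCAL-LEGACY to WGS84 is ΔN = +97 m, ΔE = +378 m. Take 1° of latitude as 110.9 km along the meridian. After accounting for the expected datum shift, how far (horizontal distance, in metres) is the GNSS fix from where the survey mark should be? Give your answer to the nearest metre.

Observed coordinate differences: Δφ = +0.00071°, Δλ = +0.00361°.
Converting to metres (1° lat = 110900 m, cos φ = 0.877358): observed ΔN = 78.7 m, observed ΔE = 351.2 m.
Subtracting the expected shift leaves a residual of 78.7 − (97) = -18.3 m north and 351.2 − (378) = -26.8 m east.
Residual distance = √((-18.3)² + (-26.8)²) = 32.4 m.

32 m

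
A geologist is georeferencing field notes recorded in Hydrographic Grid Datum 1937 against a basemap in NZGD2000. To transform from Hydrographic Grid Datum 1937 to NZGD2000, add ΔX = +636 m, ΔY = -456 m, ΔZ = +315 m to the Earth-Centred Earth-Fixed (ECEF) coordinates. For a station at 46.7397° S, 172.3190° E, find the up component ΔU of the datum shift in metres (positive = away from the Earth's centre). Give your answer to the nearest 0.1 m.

ΔU = -703.1 m

At φ = -46.7397°, λ = 172.3190°: sin φ = -0.728248, cos φ = 0.685314, sin λ = 0.133658, cos λ = -0.991028.
ΔU = cos φ cos λ·ΔX + cos φ sin λ·ΔY + sin φ·ΔZ = (0.685314)(-0.991028)(636) + (0.685314)(0.133658)(-456) + (-0.728248)(315) = -703.12 m.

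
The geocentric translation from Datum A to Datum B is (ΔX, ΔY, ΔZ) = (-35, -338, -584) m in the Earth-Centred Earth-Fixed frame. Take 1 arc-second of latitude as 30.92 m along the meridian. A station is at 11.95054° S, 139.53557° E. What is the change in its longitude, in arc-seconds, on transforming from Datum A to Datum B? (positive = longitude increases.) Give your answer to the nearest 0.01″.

Δλ = 9.25″

sin φ = -0.207067, cos φ = 0.978327, sin λ = 0.648976, cos λ = -0.760809.
East component: ΔE = −sin λ·ΔX + cos λ·ΔY = −(0.648976)(-35) + (-0.760809)(-338) = 279.87 m.
1° of latitude spans 3600 × 30.92 = 111312 m; at latitude φ, 1° of longitude spans that × cos φ = 108899.5 m, so Δλ = 279.87 / 108899.5 × 3600 = 9.252″.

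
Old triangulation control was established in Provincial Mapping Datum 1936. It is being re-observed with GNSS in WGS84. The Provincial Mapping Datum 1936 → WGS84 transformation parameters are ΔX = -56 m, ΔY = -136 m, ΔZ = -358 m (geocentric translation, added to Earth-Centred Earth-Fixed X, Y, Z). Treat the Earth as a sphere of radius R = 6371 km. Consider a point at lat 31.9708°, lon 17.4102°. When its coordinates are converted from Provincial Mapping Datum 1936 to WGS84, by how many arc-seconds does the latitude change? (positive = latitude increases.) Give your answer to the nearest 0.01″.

sin φ = 0.529487, cos φ = 0.848318, sin λ = 0.299211, cos λ = 0.954187.
North component: ΔN = −sin φ cos λ·ΔX − sin φ sin λ·ΔY + cos φ·ΔZ = −(0.529487)(0.954187)(-56) − (0.529487)(0.299211)(-136) + (0.848318)(-358) = -253.86 m.
1° of latitude spans πR/180 = 111195 m, so Δφ = -253.86 / 111195 × 3600 = -8.219″.

Δφ = -8.22″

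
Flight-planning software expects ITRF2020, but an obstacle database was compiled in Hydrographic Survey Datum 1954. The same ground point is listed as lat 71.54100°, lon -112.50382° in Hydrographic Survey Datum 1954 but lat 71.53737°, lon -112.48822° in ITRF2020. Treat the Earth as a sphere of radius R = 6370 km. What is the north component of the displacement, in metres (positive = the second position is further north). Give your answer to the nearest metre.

ΔN = -404 m

Δφ = 71.53737° − 71.54100° = -0.00363°; Δλ = -112.48822° − -112.50382° = +0.01560°.
1° along a meridian = πR/180 = 111177 m.
ΔN = Δφ × 111177 = -403.6 m; ΔE = Δλ × 111177 × cos(71.54100°) = +0.01560 × 111177 × 0.316626 = 549.1 m.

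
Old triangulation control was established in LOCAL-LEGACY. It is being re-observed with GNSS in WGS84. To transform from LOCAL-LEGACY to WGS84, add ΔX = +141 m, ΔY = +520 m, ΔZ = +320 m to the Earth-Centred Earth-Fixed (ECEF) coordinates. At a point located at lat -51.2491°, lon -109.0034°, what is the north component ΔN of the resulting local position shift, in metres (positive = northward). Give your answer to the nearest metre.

At φ = -51.2491°, λ = -109.0034°: sin φ = -0.779875, cos φ = 0.625936, sin λ = -0.945499, cos λ = -0.325624.
ΔN = −sin φ cos λ·ΔX − sin φ sin λ·ΔY + cos φ·ΔZ = −(-0.779875)(-0.325624)(141) − (-0.779875)(-0.945499)(520) + (0.625936)(320) = -218.94 m.

ΔN = -219 m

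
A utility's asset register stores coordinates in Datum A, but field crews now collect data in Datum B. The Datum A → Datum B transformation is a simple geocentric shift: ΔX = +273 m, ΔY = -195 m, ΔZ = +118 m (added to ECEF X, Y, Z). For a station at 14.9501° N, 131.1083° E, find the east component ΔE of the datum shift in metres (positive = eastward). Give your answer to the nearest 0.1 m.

At φ = 14.9501°, λ = 131.1083°: sin φ = 0.257978, cos φ = 0.966151, sin λ = 0.753468, cos λ = -0.657484.
ΔE = −sin λ·ΔX + cos λ·ΔY = −(0.753468)·(273) + (-0.657484)·(-195) = -77.49 m.

ΔE = -77.5 m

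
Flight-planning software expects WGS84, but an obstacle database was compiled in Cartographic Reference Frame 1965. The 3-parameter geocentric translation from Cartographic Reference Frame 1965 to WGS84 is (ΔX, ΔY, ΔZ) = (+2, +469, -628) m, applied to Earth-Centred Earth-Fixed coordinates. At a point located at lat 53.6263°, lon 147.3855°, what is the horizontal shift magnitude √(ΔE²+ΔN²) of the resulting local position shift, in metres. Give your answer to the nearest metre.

698 m

The local east axis at (φ, λ) is (−sin λ, cos λ, 0), so ΔE = −sin(147.3855°)·2 + cos(147.3855°)·469 = -396.12 m.
The local north axis is (−sin φ cos λ, −sin φ sin λ, cos φ), giving ΔN = 1.356 − 203.533 − 372.435 = -574.61 m.
Horizontal magnitude = √(ΔE² + ΔN²) = √((-396.12)² + (-574.61)²) = 697.92 m.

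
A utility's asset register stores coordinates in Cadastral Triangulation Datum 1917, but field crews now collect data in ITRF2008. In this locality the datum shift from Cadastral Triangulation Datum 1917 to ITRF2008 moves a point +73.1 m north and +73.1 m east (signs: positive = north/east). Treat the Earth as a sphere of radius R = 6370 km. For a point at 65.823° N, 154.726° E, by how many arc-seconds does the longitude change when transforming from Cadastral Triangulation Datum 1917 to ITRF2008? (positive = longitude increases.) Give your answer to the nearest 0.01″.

At latitude 65.823°, cos φ = 0.409557.
One radian of longitude at latitude φ spans R cos φ, so Δλ = ΔE / (R cos φ) = 73.1 / (6370000 × 0.409557) = 2.8020e-05 rad = 5.779″.

Δλ = 5.78″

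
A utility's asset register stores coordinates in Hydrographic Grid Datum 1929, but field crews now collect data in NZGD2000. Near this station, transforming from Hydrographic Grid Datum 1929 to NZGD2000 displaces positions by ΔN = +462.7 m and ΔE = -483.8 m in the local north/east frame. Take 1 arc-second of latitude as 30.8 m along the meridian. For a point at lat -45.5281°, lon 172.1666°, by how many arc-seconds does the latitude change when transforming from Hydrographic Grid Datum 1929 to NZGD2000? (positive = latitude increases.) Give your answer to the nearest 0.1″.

Δφ = 15.0″

1″ of latitude = 30.80 m, so Δφ = 462.7 / 30.80 = 15.023″.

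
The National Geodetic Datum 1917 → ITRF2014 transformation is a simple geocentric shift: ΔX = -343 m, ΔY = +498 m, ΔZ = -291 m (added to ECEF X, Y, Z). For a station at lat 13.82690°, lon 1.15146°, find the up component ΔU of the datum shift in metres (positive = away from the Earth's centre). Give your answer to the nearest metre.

ΔU = -393 m

At φ = 13.82690°, λ = 1.15146°: sin φ = 0.238989, cos φ = 0.971022, sin λ = 0.020095, cos λ = 0.999798.
ΔU = cos φ cos λ·ΔX + cos φ sin λ·ΔY + sin φ·ΔZ = (0.971022)(0.999798)(-343) + (0.971022)(0.020095)(498) + (0.238989)(-291) = -392.82 m.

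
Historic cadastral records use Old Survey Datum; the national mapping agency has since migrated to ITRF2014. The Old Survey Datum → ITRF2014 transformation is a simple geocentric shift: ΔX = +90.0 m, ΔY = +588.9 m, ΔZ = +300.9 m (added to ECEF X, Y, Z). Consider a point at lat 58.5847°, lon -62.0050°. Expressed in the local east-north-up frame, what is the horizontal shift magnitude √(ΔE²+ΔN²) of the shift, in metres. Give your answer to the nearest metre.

At φ = 58.5847°, λ = -62.0050°: sin φ = 0.853412, cos φ = 0.521238, sin λ = -0.882989, cos λ = 0.469395.
ΔE = −sin λ·ΔX + cos λ·ΔY = −(-0.882989)·(90.0) + (0.469395)·(588.9) = 355.90 m.
ΔN = −sin φ cos λ·ΔX − sin φ sin λ·ΔY + cos φ·ΔZ = −(0.853412)(0.469395)(90.0) − (0.853412)(-0.882989)(588.9) + (0.521238)(300.9) = 564.55 m.
Horizontal magnitude = √(ΔE² + ΔN²) = √(355.90² + 564.55²) = 667.37 m.

667 m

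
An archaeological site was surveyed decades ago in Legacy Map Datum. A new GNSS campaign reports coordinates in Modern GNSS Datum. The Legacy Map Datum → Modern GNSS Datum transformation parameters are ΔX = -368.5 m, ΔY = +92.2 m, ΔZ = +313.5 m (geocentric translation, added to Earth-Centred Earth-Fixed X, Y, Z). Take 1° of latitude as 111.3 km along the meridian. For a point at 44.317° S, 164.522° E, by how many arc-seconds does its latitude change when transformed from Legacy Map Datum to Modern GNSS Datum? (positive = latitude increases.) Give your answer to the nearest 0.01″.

Δφ = 15.84″

sin φ = -0.698628, cos φ = 0.715485, sin λ = 0.266868, cos λ = -0.963733.
North component: ΔN = −sin φ cos λ·ΔX − sin φ sin λ·ΔY + cos φ·ΔZ = −(-0.698628)(-0.963733)(-368.5) − (-0.698628)(0.266868)(92.2) + (0.715485)(313.5) = 489.60 m.
1° of latitude spans 111300 m, so Δφ = 489.60 / 111300 × 3600 = 15.836″.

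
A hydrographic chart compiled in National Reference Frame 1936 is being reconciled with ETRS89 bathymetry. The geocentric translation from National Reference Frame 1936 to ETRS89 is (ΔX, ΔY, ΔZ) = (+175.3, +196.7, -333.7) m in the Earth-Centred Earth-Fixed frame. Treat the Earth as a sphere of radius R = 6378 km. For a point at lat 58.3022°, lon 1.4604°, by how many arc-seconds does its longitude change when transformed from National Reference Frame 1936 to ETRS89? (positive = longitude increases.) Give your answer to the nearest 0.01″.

Δλ = 11.83″

sin φ = 0.850831, cos φ = 0.525439, sin λ = 0.025486, cos λ = 0.999675.
East component: ΔE = −sin λ·ΔX + cos λ·ΔY = −(0.025486)(175.3) + (0.999675)(196.7) = 192.17 m.
1° of latitude spans πR/180 = 111317 m; at latitude φ, 1° of longitude spans that × cos φ = 58490.3 m, so Δλ = 192.17 / 58490.3 × 3600 = 11.828″.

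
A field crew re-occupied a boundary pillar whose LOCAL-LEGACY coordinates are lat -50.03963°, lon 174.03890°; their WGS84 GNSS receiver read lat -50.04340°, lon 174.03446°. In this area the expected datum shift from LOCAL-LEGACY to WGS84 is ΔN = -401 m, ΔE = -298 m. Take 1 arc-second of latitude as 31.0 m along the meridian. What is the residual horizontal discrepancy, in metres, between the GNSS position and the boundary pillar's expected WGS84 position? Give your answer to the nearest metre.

Observed coordinate differences: Δφ = -0.00377°, Δλ = -0.00444°.
Converting to metres (1° lat = 111600 m, cos φ = 0.642258): observed ΔN = -420.7 m, observed ΔE = -318.2 m.
Subtracting the expected shift leaves a residual of -420.7 − (-401) = -19.7 m north and -318.2 − (-298) = -20.2 m east.
Residual distance = √((-19.7)² + (-20.2)²) = 28.3 m.

28 m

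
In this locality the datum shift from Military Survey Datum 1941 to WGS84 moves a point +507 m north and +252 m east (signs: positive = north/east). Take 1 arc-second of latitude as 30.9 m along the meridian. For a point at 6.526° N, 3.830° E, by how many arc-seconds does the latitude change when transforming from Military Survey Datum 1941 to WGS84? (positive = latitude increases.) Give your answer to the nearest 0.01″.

1″ of latitude = 30.90 m, so Δφ = 507.0 / 30.90 = 16.408″.

Δφ = 16.41″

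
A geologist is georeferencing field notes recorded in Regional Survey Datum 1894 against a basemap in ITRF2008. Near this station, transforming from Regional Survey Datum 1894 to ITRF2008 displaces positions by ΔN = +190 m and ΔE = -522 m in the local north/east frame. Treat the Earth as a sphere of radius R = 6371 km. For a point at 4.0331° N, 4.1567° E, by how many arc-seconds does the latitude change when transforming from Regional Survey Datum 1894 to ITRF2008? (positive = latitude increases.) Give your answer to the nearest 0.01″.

Δφ = 6.15″

On a sphere of radius R, 1 rad of latitude = R, so Δφ = ΔN / R = 190.0 / 6371000 = 2.9823e-05 rad = 6.151″.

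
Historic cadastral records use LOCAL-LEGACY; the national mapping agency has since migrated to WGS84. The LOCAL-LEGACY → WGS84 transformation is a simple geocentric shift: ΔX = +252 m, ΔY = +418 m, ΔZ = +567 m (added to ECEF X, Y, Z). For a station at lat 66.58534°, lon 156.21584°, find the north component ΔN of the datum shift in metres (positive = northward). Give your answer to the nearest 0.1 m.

At φ = 66.58534°, λ = 156.21584°: sin φ = 0.917653, cos φ = 0.397383, sin λ = 0.403292, cos λ = -0.915071.
ΔN = −sin φ cos λ·ΔX − sin φ sin λ·ΔY + cos φ·ΔZ = −(0.917653)(-0.915071)(252) − (0.917653)(0.403292)(418) + (0.397383)(567) = 282.23 m.

ΔN = 282.2 m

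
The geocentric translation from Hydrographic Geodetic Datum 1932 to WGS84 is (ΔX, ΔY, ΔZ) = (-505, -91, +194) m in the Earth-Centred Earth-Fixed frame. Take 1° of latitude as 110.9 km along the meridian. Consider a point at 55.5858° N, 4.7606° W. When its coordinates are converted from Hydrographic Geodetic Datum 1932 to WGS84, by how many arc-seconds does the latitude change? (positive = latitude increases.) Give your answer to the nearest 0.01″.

sin φ = 0.824973, cos φ = 0.565171, sin λ = -0.082993, cos λ = 0.996550.
North component: ΔN = −sin φ cos λ·ΔX − sin φ sin λ·ΔY + cos φ·ΔZ = −(0.824973)(0.996550)(-505) − (0.824973)(-0.082993)(-91) + (0.565171)(194) = 518.59 m.
1° of latitude spans 110900 m, so Δφ = 518.59 / 110900 × 3600 = 16.834″.

Δφ = 16.83″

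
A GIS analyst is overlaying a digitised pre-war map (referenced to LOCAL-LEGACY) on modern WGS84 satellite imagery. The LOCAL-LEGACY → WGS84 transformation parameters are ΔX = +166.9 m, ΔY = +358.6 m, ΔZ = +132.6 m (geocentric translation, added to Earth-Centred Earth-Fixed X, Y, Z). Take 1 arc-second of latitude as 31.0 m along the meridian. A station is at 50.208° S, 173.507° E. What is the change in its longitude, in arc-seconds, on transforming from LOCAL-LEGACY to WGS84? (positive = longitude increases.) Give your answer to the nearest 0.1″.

Δλ = -18.9″

sin φ = -0.768373, cos φ = 0.640002, sin λ = 0.113082, cos λ = -0.993586.
East component: ΔE = −sin λ·ΔX + cos λ·ΔY = −(0.113082)(166.9) + (-0.993586)(358.6) = -375.17 m.
1° of latitude spans 3600 × 31.00 = 111600 m; at latitude φ, 1° of longitude spans that × cos φ = 71424.3 m, so Δλ = -375.17 / 71424.3 × 3600 = -18.910″.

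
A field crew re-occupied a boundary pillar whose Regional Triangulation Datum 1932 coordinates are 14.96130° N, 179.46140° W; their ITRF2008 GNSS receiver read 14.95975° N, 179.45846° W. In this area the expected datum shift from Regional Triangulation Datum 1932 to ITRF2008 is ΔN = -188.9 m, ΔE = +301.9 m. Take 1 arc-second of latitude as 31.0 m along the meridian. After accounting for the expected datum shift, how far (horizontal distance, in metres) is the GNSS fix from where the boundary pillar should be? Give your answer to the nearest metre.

Observed coordinate differences: Δφ = -0.00155°, Δλ = +0.00294°.
Converting to metres (1° lat = 111600 m, cos φ = 0.966100): observed ΔN = -173.0 m, observed ΔE = 317.0 m.
Subtracting the expected shift leaves a residual of -173.0 − (-188.9) = 15.9 m north and 317.0 − (301.9) = 15.1 m east.
Residual distance = √(15.9² + 15.1²) = 21.9 m.

22 m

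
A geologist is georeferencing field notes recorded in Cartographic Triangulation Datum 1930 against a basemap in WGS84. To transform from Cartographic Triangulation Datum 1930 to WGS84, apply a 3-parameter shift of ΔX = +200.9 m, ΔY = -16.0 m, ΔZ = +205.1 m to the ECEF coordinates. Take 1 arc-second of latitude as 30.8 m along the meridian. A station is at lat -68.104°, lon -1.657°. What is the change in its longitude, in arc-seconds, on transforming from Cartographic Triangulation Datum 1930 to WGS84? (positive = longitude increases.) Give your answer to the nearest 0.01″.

Δλ = -0.89″

sin φ = -0.927862, cos φ = 0.372923, sin λ = -0.028916, cos λ = 0.999582.
East component: ΔE = −sin λ·ΔX + cos λ·ΔY = −(-0.028916)(200.9) + (0.999582)(-16.0) = -10.18 m.
1° of latitude spans 3600 × 30.80 = 110880 m; at latitude φ, 1° of longitude spans that × cos φ = 41349.7 m, so Δλ = -10.18 / 41349.7 × 3600 = -0.887″.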